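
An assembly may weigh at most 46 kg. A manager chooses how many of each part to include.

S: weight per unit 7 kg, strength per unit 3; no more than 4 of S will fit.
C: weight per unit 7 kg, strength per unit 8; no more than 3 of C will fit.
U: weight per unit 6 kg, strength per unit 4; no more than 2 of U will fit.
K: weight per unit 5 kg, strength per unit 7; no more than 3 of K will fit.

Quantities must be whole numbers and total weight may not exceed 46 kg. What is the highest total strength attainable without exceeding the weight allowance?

K has the best ratio (7/5); taking only K gives at most 3×7 = 21 (stopped by the supply cap of 3).
Mixing does better — 3×C, 1×U, and 3×K: weight 42 ≤ 46, strength 3·8 + 1·4 + 3·7 = 49.

49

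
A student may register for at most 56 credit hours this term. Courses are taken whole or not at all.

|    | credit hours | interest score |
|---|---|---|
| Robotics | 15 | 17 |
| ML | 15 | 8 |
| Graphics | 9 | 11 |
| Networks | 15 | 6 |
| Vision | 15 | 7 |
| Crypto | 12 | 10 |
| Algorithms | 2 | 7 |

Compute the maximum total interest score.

Allowing fractional choices, the relaxed optimum would be about 54.4, but courses are indivisible.
Robotics + Graphics + Vision + Crypto + Algorithms: credit hours 15 + 9 + 15 + 12 + 2 = 53 ≤ 56, interest score 17 + 11 + 7 + 10 + 7 = 52.
Robotics + ML + Graphics + Crypto + Algorithms: credit hours 15 + 15 + 9 + 12 + 2 = 53 ≤ 56, interest score 17 + 8 + 11 + 10 + 7 = 53.
Best is Robotics, ML, Graphics, Crypto, and Algorithms with total interest score 53.

53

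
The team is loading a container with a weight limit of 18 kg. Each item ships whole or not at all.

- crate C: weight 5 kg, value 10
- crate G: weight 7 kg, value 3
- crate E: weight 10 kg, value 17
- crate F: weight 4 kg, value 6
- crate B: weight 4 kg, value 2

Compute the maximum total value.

Take crate C and crate E: weight 5 + 10 = 15 ≤ 18, value 10 + 17 = 27.
No other feasible combination does better.

27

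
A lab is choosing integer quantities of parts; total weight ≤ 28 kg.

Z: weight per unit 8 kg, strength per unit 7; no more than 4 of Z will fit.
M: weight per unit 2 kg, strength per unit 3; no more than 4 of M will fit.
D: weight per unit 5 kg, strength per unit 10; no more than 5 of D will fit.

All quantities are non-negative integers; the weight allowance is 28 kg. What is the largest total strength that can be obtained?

53

D has the best ratio (10/5); taking only D gives at most 5×10 = 50 (stopped by the weight limit).
Mixing does better — 1×M and 5×D: weight 27 ≤ 28, strength 1·3 + 5·10 = 53.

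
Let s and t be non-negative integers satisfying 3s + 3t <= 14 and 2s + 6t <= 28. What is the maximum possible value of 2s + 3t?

12

The continuous relaxation peaks at (0, 4.67) with value 14.00; rounding to a feasible lattice point costs some objective.
(s,t)=(0,4): 3·0+3·4=12≤14, 2·0+6·4=24≤28, objective 12.
(s,t)=(1,3): 3·1+3·3=12≤14, 2·1+6·3=20≤28, objective 11.
(s,t)=(0,3): 3·0+3·3=9≤14, 2·0+6·3=18≤28, objective 9.
The best lattice point is (0,4), giving 12.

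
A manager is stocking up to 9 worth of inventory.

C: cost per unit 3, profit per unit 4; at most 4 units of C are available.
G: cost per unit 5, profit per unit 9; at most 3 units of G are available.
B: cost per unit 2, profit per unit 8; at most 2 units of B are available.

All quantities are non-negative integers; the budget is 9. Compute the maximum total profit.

25

Take 1×G and 2×B: cost 9 ≤ 9, profit 1·9 + 2·8 = 25.
B has the best ratio (8/2) and is taken to its limit of 2; remaining capacity is filled optimally with the others.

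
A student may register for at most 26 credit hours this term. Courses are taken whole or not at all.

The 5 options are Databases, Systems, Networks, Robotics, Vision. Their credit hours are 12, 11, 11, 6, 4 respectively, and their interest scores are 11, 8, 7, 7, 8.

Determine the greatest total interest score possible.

Systems + Robotics + Vision: credit hours 11 + 6 + 4 = 21 ≤ 26, interest score 8 + 7 + 8 = 23.
Systems + Networks + Vision: credit hours 11 + 11 + 4 = 26 ≤ 26, interest score 8 + 7 + 8 = 23.
Databases + Robotics + Vision: credit hours 12 + 6 + 4 = 22 ≤ 26, interest score 11 + 7 + 8 = 26.
Best is Databases, Robotics, and Vision with total interest score 26.

26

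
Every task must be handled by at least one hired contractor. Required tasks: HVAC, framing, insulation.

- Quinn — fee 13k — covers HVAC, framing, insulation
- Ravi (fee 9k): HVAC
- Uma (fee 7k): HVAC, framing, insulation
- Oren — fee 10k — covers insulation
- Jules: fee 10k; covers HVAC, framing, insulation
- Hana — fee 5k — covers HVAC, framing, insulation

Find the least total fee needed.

5

This is an integer covering problem.
Hana alone covers HVAC, framing, insulation — every task.
Total fee: 5.
No cover costs less than 5.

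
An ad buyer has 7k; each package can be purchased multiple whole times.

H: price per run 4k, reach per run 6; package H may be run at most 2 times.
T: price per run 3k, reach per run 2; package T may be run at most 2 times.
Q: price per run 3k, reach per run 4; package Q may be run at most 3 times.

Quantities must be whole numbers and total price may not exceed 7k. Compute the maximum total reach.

10

2×Q: price 6 ≤ 7, reach 2·4 = 8.
1×H and 1×Q: price 7 ≤ 7, reach 1·6 + 1·4 = 10.
Best is 10.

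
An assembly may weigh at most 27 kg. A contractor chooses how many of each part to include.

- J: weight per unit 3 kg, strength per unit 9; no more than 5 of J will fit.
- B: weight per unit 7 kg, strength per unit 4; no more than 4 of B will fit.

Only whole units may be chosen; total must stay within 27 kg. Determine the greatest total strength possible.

J has the best ratio (9/3); taking only J gives at most 5×9 = 45 (stopped by the supply cap of 5).
Mixing does better — 5×J and 1×B: weight 22 ≤ 27, strength 5·9 + 1·4 = 49.

49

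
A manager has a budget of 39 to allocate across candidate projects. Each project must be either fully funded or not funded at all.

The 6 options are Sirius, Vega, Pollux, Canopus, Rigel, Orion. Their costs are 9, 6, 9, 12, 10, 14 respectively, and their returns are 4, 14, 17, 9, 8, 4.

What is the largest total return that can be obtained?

48

Take Vega, Pollux, Canopus, and Rigel: cost 6 + 9 + 12 + 10 = 37 ≤ 39, return 14 + 17 + 9 + 8 = 48.
No other feasible combination does better.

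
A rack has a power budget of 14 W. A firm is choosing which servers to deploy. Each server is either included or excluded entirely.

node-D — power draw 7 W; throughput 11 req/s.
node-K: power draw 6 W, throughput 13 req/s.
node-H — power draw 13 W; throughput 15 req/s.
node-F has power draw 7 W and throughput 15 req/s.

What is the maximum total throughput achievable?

28

node-K + node-F: power draw 6 + 7 = 13 ≤ 14, throughput 13 + 15 = 28.
node-D + node-K: power draw 7 + 6 = 13 ≤ 14, throughput 11 + 13 = 24.
node-D + node-F: power draw 7 + 7 = 14 ≤ 14, throughput 11 + 15 = 26.
Best is node-K and node-F with total throughput 28.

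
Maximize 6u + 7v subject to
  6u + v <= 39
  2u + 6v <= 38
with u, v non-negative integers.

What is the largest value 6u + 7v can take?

The continuous relaxation peaks at (5.76, 4.41) with value 65.47; rounding to a feasible lattice point costs some objective.
(u,v)=(4,5) is feasible, giving 59.
(u,v)=(5,4) is feasible, giving 58.
(u,v)=(6,3) is feasible, giving 57.
Maximum is 59 at (u,v)=(4,5).

59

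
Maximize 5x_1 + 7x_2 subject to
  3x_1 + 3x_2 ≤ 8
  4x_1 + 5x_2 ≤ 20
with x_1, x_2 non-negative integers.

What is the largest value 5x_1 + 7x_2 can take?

14

The continuous relaxation peaks at (0, 2.67) with value 18.67; rounding to a feasible lattice point costs some objective.
(x_1,x_2)=(0,2): 3·0+3·2=6≤8, 4·0+5·2=10≤20, objective 14.
(x_1,x_2)=(1,1): 3·1+3·1=6≤8, 4·1+5·1=9≤20, objective 12.
(x_1,x_2)=(0,1): 3·0+3·1=3≤8, 4·0+5·1=5≤20, objective 7.
The best lattice point is (0,2), giving 14.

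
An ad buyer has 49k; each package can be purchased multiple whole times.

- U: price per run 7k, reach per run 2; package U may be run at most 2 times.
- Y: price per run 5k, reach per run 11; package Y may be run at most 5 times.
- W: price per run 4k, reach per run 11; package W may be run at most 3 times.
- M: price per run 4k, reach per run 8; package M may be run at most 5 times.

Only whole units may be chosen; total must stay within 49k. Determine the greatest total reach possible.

112

This is a bounded integer knapsack.
W has the best ratio (11/4); taking only W gives at most 3×11 = 33 (stopped by the supply cap of 3).
Mixing does better — 5×Y, 3×W, and 3×M: price 49 ≤ 49, reach 5·11 + 3·11 + 3·8 = 112.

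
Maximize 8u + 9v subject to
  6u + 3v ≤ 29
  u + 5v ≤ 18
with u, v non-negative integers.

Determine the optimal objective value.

(u,v)=(3,3): 6·3+3·3=27≤29, 1·3+5·3=18≤18, objective 51.
(u,v)=(2,3): 6·2+3·3=21≤29, 1·2+5·3=17≤18, objective 43.
(u,v)=(3,2): 6·3+3·2=24≤29, 1·3+5·2=13≤18, objective 42.
(u,v)=(4,1): 6·4+3·1=27≤29, 1·4+5·1=9≤18, objective 41.
Maximum is 51 at (u,v)=(3,3).

51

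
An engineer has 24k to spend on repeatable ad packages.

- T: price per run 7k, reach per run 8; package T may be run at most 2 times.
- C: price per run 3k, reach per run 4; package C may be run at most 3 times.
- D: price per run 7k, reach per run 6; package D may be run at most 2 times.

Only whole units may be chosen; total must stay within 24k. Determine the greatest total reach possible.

This is a bounded integer knapsack.
1×T, 3×C, and 1×D: price 23 ≤ 24, reach 1·8 + 3·4 + 1·6 = 26.
2×T and 3×C: price 23 ≤ 24, reach 2·8 + 3·4 = 28.
Best is 28.

28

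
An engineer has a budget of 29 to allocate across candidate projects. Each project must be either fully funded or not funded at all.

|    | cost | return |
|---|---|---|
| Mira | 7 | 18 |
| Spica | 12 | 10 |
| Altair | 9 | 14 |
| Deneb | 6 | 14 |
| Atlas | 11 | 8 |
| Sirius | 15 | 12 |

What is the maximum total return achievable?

46

This is a 0-1 knapsack instance.
Allowing fractional choices, the relaxed optimum would be about 51.8, but projects are indivisible.
Mira + Altair + Deneb: cost 7 + 9 + 6 = 22 ≤ 29, return 18 + 14 + 14 = 46.
Mira + Spica + Deneb: cost 7 + 12 + 6 = 25 ≤ 29, return 18 + 10 + 14 = 42.
Mira + Deneb + Sirius: cost 7 + 6 + 15 = 28 ≤ 29, return 18 + 14 + 12 = 44.
Best is Mira, Altair, and Deneb with total return 46.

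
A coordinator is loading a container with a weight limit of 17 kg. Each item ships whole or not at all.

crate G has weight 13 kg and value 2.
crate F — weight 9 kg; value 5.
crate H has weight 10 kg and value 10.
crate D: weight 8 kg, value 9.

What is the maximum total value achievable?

14

crate H: weight 10 ≤ 17, value 10.
crate F + crate D: weight 9 + 8 = 17 ≤ 17, value 5 + 9 = 14.
crate D: weight 8 ≤ 17, value 9.
Best is crate F and crate D with total value 14.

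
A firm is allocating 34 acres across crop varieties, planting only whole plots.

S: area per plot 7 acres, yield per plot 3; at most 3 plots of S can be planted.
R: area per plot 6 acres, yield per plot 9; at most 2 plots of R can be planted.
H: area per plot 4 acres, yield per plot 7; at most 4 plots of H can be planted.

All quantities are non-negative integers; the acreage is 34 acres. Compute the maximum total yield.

46

This is a bounded integer knapsack.
1×S, 2×R, and 3×H: area 31 ≤ 34, yield 1·3 + 2·9 + 3·7 = 42.
2×R and 4×H: area 28 ≤ 34, yield 2·9 + 4·7 = 46.
Best is 46.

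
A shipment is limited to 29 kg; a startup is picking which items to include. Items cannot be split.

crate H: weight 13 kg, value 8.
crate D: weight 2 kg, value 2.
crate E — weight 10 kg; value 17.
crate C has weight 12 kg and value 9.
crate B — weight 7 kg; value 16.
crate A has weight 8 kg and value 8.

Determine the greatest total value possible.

Allowing fractional choices, the relaxed optimum would be about 44.5, but items are indivisible.
crate E + crate C + crate B: weight 10 + 12 + 7 = 29 ≤ 29, value 17 + 9 + 16 = 42.
crate D + crate E + crate B + crate A: weight 2 + 10 + 7 + 8 = 27 ≤ 29, value 2 + 17 + 16 + 8 = 43.
Best is crate D, crate E, crate B, and crate A with total value 43.

43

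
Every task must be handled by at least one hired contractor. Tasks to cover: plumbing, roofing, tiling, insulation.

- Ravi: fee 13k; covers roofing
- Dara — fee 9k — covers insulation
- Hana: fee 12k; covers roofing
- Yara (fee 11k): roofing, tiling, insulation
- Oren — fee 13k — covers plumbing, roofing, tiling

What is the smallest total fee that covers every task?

22

The greedy cost-per-new-task heuristic would pick Yara and Oren for 24, but a cheaper cover exists.
Choose Dara and Oren: together they cover plumbing, roofing, tiling, insulation — every task.
Total fee: 9 + 13 = 22.
No cover costs less than 22.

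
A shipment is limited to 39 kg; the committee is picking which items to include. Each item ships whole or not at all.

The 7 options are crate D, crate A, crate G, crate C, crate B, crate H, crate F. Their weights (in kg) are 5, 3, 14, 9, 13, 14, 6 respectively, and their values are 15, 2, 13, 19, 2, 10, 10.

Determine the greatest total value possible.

59

crate D + crate G + crate C + crate F: weight 5 + 14 + 9 + 6 = 34 ≤ 39, value 15 + 13 + 19 + 10 = 57.
crate D + crate A + crate G + crate C + crate F: weight 5 + 3 + 14 + 9 + 6 = 37 ≤ 39, value 15 + 2 + 13 + 19 + 10 = 59.
Best is crate D, crate A, crate G, crate C, and crate F with total value 59.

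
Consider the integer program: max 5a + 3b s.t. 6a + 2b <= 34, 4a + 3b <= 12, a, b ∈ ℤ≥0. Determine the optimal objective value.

(a,b)=(3,0) is feasible, giving 15.
(a,b)=(2,1) is feasible, giving 13.
(a,b)=(2,0) is feasible, giving 10.
No feasible integer point exceeds 15.

15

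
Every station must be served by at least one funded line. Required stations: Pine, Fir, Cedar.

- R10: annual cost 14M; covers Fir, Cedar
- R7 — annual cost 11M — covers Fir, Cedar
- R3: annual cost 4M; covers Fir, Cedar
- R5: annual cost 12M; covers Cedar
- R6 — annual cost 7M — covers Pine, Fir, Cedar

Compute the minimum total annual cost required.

7

This is a weighted set-cover instance.
The greedy cost-per-new-station heuristic would pick R3 and R6 for 11, but a cheaper cover exists.
R6 alone covers Pine, Fir, Cedar — every station.
Total annual cost: 7.
No cover costs less than 7.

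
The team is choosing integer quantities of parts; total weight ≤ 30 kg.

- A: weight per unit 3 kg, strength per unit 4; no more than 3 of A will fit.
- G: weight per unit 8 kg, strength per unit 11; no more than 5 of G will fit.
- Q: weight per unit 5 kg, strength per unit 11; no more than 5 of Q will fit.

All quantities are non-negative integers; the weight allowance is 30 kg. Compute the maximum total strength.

59

Q has the best ratio (11/5); taking only Q gives at most 5×11 = 55 (stopped by the supply cap of 5).
Mixing does better — 1×A and 5×Q: weight 28 ≤ 30, strength 1·4 + 5·11 = 59.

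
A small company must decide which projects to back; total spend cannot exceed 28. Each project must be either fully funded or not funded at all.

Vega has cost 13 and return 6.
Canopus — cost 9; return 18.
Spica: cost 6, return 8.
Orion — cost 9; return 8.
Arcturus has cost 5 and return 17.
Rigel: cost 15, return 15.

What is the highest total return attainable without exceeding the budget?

43

Allowing fractional choices, the relaxed optimum would be about 51.0, but projects are indivisible.
Vega + Canopus + Arcturus: cost 13 + 9 + 5 = 27 ≤ 28, return 6 + 18 + 17 = 41.
Canopus + Orion + Arcturus: cost 9 + 9 + 5 = 23 ≤ 28, return 18 + 8 + 17 = 43.
Canopus + Spica + Arcturus: cost 9 + 6 + 5 = 20 ≤ 28, return 18 + 8 + 17 = 43.
The maximum return is 43; one optimal choice is Canopus, Spica, and Arcturus.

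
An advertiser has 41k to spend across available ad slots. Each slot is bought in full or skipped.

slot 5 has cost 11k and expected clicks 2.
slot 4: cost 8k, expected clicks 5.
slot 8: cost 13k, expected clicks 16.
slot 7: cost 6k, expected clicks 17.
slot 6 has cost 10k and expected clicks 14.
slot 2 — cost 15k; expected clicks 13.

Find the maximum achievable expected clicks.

52

Treat it as a binary knapsack problem.
Allowing fractional choices, the relaxed optimum would be about 57.4, but ad slots are indivisible.
slot 4 + slot 7 + slot 6 + slot 2: cost 8 + 6 + 10 + 15 = 39 ≤ 41, expected clicks 5 + 17 + 14 + 13 = 49.
slot 5 + slot 8 + slot 7 + slot 6: cost 11 + 13 + 6 + 10 = 40 ≤ 41, expected clicks 2 + 16 + 17 + 14 = 49.
slot 4 + slot 8 + slot 7 + slot 6: cost 8 + 13 + 6 + 10 = 37 ≤ 41, expected clicks 5 + 16 + 17 + 14 = 52.
Best is slot 4, slot 8, slot 7, and slot 6 with total expected clicks 52.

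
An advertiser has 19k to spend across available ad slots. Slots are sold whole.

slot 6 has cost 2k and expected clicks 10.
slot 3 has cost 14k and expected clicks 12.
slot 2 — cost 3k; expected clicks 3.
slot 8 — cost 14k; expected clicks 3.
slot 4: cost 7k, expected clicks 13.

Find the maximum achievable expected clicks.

26

This is a 0-1 knapsack instance.
Allowing fractional choices, the relaxed optimum would be about 32.0, but ad slots are indivisible.
slot 6 + slot 4: cost 2 + 7 = 9 ≤ 19, expected clicks 10 + 13 = 23.
slot 6 + slot 3 + slot 2: cost 2 + 14 + 3 = 19 ≤ 19, expected clicks 10 + 12 + 3 = 25.
slot 6 + slot 2 + slot 4: cost 2 + 3 + 7 = 12 ≤ 19, expected clicks 10 + 3 + 13 = 26.
Best is slot 6, slot 2, and slot 4 with total expected clicks 26.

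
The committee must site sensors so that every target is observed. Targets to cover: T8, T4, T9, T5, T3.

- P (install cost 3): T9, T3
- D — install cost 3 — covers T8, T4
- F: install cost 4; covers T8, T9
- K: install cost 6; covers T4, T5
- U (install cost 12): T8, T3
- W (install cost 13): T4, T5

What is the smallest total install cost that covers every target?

12

This is an integer covering problem.
Choose P, D, and K: together they cover T8, T4, T9, T5, T3 — every target.
Total install cost: 3 + 3 + 6 = 12.
No cover costs less than 12.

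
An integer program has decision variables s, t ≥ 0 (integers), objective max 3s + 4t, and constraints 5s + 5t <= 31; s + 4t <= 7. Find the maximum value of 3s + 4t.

(s,t)=(6,0) is feasible, giving 18.
(s,t)=(5,0) is feasible, giving 15.
(s,t)=(4,0) is feasible, giving 12.
No feasible integer point exceeds 18.

18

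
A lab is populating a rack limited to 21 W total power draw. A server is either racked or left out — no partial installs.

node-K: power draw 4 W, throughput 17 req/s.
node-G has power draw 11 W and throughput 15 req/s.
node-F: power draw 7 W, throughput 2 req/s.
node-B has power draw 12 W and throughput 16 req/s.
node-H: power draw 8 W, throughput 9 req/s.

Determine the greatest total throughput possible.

This is an integer program with binary decision variables.
node-K + node-F + node-H: power draw 4 + 7 + 8 = 19 ≤ 21, throughput 17 + 2 + 9 = 28.
node-K + node-B: power draw 4 + 12 = 16 ≤ 21, throughput 17 + 16 = 33.
node-K + node-G: power draw 4 + 11 = 15 ≤ 21, throughput 17 + 15 = 32.
Best is node-K and node-B with total throughput 33.

33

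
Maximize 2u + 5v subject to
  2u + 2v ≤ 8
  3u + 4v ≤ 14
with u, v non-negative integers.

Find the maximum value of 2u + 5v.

Relaxing integrality, the LP optimum is 17.50 at (u,v) = (0, 3.5), which is not an integer point.
(u,v)=(0,3): 2·0+2·3=6≤8, 3·0+4·3=12≤14, objective 15.
(u,v)=(1,2): 2·1+2·2=6≤8, 3·1+4·2=11≤14, objective 12.
(u,v)=(0,2): 2·0+2·2=4≤8, 3·0+4·2=8≤14, objective 10.
The best lattice point is (0,3), giving 15.

15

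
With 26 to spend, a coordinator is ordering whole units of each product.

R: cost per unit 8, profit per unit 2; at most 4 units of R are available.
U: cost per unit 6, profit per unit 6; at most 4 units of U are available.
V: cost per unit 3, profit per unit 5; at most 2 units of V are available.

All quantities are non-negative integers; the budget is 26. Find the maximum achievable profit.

V has the best ratio (5/3); taking only V gives at most 2×5 = 10 (stopped by the supply cap of 2).
Mixing does better — 3×U and 2×V: cost 24 ≤ 26, profit 3·6 + 2·5 = 28.

28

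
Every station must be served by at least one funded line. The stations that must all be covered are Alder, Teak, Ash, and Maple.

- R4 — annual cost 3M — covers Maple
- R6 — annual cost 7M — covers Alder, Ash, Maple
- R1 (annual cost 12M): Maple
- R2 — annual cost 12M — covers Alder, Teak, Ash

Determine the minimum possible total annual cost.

15

This is a weighted set-cover instance.
The greedy cost-per-new-station heuristic would pick R6 and R2 for 19, but a cheaper cover exists.
Choose R4 and R2: together they cover Alder, Teak, Ash, Maple — every station.
Total annual cost: 3 + 12 = 15.
No cover costs less than 15.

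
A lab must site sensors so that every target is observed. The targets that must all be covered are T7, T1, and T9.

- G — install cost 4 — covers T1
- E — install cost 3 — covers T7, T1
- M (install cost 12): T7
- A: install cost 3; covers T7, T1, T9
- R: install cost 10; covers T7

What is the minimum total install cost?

3

A alone covers T7, T1, T9 — every target.
Total install cost: 3.
No cover costs less than 3.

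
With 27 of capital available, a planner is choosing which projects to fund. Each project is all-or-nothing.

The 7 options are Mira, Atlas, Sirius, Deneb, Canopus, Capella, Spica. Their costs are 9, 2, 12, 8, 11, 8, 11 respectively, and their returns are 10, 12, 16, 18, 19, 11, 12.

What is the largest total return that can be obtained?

51

Treat it as a binary knapsack problem.
Take Mira, Atlas, Deneb, and Capella: cost 9 + 2 + 8 + 8 = 27 ≤ 27, return 10 + 12 + 18 + 11 = 51.
No other feasible combination does better.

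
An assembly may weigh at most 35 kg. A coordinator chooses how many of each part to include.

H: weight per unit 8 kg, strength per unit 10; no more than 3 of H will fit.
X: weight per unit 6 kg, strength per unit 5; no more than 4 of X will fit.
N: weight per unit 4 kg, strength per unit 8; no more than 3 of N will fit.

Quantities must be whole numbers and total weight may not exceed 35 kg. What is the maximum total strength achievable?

49

Take 2×H, 1×X, and 3×N: weight 34 ≤ 35, strength 2·10 + 1·5 + 3·8 = 49.
N has the best ratio (8/4) and is taken to its limit of 3; remaining capacity is filled optimally with the others.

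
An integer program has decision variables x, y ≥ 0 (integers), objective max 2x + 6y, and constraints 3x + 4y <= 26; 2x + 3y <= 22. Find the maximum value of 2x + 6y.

Relaxing integrality, the LP optimum is 39.00 at (x,y) = (0, 6.5), which is not an integer point.
(x,y)=(0,6): 3·0+4·6=24≤26, 2·0+3·6=18≤22, objective 36.
(x,y)=(1,5): 3·1+4·5=23≤26, 2·1+3·5=17≤22, objective 32.
(x,y)=(0,5): 3·0+4·5=20≤26, 2·0+3·5=15≤22, objective 30.
Maximum is 36 at (x,y)=(0,6).

36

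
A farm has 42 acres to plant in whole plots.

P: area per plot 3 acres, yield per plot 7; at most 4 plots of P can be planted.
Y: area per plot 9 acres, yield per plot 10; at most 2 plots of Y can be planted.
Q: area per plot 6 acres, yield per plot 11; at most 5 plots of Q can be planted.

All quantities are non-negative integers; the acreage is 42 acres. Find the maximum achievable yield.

83

P has the best ratio (7/3); taking only P gives at most 4×7 = 28 (stopped by the supply cap of 4).
Mixing does better — 4×P and 5×Q: area 42 ≤ 42, yield 4·7 + 5·11 = 83.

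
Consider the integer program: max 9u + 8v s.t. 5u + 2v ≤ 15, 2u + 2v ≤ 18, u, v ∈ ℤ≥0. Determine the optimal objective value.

56

The continuous relaxation peaks at (0, 7.5) with value 60.00; rounding to a feasible lattice point costs some objective.
(u,v)=(0,7): 5·0+2·7=14≤15, 2·0+2·7=14≤18, objective 56.
(u,v)=(0,6): 5·0+2·6=12≤15, 2·0+2·6=12≤18, objective 48.
The best lattice point is (0,7), giving 56.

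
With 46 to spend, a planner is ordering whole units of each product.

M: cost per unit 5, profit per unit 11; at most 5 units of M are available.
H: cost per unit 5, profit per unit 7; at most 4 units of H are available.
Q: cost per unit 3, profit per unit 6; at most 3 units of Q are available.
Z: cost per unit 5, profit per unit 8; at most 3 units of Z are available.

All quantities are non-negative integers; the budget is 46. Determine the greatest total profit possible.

5×M, 1×H, 2×Q, and 2×Z: cost 46 ≤ 46, profit 5·11 + 1·7 + 2·6 + 2·8 = 90.
5×M, 2×Q, and 3×Z: cost 46 ≤ 46, profit 5·11 + 2·6 + 3·8 = 91.
Best is 91.

91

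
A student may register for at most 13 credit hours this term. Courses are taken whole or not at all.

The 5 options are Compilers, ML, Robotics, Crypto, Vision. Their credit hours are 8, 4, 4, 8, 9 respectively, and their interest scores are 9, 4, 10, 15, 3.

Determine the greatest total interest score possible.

Allowing fractional choices, the relaxed optimum would be about 26.1, but courses are indivisible.
Robotics + Crypto: credit hours 4 + 8 = 12 ≤ 13, interest score 10 + 15 = 25.
ML + Crypto: credit hours 4 + 8 = 12 ≤ 13, interest score 4 + 15 = 19.
Compilers + Robotics: credit hours 8 + 4 = 12 ≤ 13, interest score 9 + 10 = 19.
Best is Robotics and Crypto with total interest score 25.

25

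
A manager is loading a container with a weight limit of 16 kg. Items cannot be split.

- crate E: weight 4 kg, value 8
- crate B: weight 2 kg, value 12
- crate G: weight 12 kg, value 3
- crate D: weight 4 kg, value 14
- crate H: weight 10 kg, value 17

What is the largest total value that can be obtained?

43

This is an integer program with binary decision variables.
Allowing fractional choices, the relaxed optimum would be about 44.2, but items are indivisible.
crate B + crate D + crate H: weight 2 + 4 + 10 = 16 ≤ 16, value 12 + 14 + 17 = 43.
crate E + crate B + crate D: weight 4 + 2 + 4 = 10 ≤ 16, value 8 + 12 + 14 = 34.
crate E + crate B + crate H: weight 4 + 2 + 10 = 16 ≤ 16, value 8 + 12 + 17 = 37.
Best is crate B, crate D, and crate H with total value 43.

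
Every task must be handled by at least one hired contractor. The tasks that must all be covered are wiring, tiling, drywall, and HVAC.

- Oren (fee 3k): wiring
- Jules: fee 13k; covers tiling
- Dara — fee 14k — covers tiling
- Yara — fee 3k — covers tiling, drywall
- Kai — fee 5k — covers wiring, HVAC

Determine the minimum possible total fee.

Choose Yara and Kai: together they cover wiring, tiling, drywall, HVAC — every task.
Total fee: 3 + 5 = 8.
No cover costs less than 8.

8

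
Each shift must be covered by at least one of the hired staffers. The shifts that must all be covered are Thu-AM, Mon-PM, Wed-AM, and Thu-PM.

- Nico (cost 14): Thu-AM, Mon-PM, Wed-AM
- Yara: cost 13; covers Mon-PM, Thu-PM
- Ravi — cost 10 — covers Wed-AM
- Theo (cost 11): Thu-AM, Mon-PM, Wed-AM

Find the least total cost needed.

24

Choose Yara and Theo: together they cover Thu-AM, Mon-PM, Wed-AM, Thu-PM — every shift.
Total cost: 13 + 11 = 24.
No cover costs less than 24.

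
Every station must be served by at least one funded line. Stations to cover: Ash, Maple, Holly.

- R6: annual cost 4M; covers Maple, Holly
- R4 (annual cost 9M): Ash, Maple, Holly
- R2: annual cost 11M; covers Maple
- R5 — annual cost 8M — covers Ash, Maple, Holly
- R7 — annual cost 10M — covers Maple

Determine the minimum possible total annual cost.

The greedy cost-per-new-station heuristic would pick R6 and R5 for 12, but a cheaper cover exists.
R5 alone covers Ash, Maple, Holly — every station.
Total annual cost: 8.
No cover costs less than 8.

8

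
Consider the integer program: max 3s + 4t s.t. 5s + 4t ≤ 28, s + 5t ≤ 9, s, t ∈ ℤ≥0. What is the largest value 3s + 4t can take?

The continuous relaxation peaks at (4.95, 0.81) with value 18.10; rounding to a feasible lattice point costs some objective.
(s,t)=(4,1): 5·4+4·1=24≤28, 1·4+5·1=9≤9, objective 16.
(s,t)=(5,0): 5·5+4·0=25≤28, 1·5+5·0=5≤9, objective 15.
(s,t)=(3,1): 5·3+4·1=19≤28, 1·3+5·1=8≤9, objective 13.
Maximum is 16 at (s,t)=(4,1).

16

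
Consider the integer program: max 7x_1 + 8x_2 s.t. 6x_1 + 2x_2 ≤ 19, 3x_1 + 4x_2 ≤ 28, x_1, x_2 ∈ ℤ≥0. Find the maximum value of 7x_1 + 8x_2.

56

Relaxing integrality, the LP optimum is 57.11 at (x_1,x_2) = (1.11, 6.17), which is not an integer point.
(x_1,x_2)=(0,7): 6·0+2·7=14≤19, 3·0+4·7=28≤28, objective 56.
(x_1,x_2)=(1,6): 6·1+2·6=18≤19, 3·1+4·6=27≤28, objective 55.
(x_1,x_2)=(0,6): 6·0+2·6=12≤19, 3·0+4·6=24≤28, objective 48.
(x_1,x_2)=(1,5): 6·1+2·5=16≤19, 3·1+4·5=23≤28, objective 47.
No feasible integer point exceeds 56.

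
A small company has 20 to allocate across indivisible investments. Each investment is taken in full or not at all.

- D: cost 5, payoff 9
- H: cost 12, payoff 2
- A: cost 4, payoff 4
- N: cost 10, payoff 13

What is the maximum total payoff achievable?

D + N: cost 5 + 10 = 15 ≤ 20, payoff 9 + 13 = 22.
A + N: cost 4 + 10 = 14 ≤ 20, payoff 4 + 13 = 17.
D + A + N: cost 5 + 4 + 10 = 19 ≤ 20, payoff 9 + 4 + 13 = 26.
Best is D, A, and N with total payoff 26.

26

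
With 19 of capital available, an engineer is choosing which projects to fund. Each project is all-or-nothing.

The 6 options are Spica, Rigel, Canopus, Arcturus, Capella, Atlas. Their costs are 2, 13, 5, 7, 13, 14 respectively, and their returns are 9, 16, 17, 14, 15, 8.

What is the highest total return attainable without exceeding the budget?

40

Treat it as a binary knapsack problem.
Allowing fractional choices, the relaxed optimum would be about 46.2, but projects are indivisible.
Rigel + Canopus: cost 13 + 5 = 18 ≤ 19, return 16 + 17 = 33.
Spica + Canopus + Arcturus: cost 2 + 5 + 7 = 14 ≤ 19, return 9 + 17 + 14 = 40.
Best is Spica, Canopus, and Arcturus with total return 40.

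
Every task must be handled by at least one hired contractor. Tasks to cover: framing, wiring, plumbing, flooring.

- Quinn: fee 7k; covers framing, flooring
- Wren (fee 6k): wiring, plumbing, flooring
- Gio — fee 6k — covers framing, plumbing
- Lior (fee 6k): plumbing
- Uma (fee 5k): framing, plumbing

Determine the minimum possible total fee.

Choose Wren and Uma: together they cover framing, wiring, plumbing, flooring — every task.
Total fee: 6 + 5 = 11.
No cover costs less than 11.

11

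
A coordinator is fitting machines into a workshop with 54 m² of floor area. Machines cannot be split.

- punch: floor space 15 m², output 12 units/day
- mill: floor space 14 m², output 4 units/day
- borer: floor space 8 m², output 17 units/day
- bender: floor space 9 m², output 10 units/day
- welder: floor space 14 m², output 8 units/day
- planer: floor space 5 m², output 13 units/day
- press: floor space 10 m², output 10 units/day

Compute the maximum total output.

62

Take punch, borer, bender, planer, and press: floor space 15 + 8 + 9 + 5 + 10 = 47 ≤ 54, output 12 + 17 + 10 + 13 + 10 = 62.
No other feasible combination does better.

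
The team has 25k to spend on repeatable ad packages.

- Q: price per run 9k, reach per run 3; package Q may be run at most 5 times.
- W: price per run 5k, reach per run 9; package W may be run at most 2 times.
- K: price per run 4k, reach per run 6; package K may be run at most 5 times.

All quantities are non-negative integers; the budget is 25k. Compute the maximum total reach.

39

1×W and 5×K: price 25 ≤ 25, reach 1·9 + 5·6 = 39.
2×W and 3×K: price 22 ≤ 25, reach 2·9 + 3·6 = 36.
Best is 39.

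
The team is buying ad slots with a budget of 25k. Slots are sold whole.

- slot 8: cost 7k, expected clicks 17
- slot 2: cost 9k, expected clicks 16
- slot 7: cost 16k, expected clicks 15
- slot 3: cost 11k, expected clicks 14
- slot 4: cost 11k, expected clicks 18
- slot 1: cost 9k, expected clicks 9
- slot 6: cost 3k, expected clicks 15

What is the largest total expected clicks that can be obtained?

50

Allowing fractional choices, the relaxed optimum would be about 57.8, but ad slots are indivisible.
slot 2 + slot 4 + slot 6: cost 9 + 11 + 3 = 23 ≤ 25, expected clicks 16 + 18 + 15 = 49.
slot 8 + slot 4 + slot 6: cost 7 + 11 + 3 = 21 ≤ 25, expected clicks 17 + 18 + 15 = 50.
Best is slot 8, slot 4, and slot 6 with total expected clicks 50.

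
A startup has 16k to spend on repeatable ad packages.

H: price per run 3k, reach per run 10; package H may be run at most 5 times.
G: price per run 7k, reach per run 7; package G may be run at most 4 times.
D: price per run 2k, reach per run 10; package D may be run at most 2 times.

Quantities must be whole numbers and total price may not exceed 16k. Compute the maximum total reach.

60

D has the best ratio (10/2); taking only D gives at most 2×10 = 20 (stopped by the supply cap of 2).
Mixing does better — 4×H and 2×D: price 16 ≤ 16, reach 4·10 + 2·10 = 60.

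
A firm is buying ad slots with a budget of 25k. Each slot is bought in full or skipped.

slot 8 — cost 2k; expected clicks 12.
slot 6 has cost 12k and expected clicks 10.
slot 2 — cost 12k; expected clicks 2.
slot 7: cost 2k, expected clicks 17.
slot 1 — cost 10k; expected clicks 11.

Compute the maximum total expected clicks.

40

slot 6 + slot 7 + slot 1: cost 12 + 2 + 10 = 24 ≤ 25, expected clicks 10 + 17 + 11 = 38.
slot 8 + slot 6 + slot 7: cost 2 + 12 + 2 = 16 ≤ 25, expected clicks 12 + 10 + 17 = 39.
slot 8 + slot 7 + slot 1: cost 2 + 2 + 10 = 14 ≤ 25, expected clicks 12 + 17 + 11 = 40.
Best is slot 8, slot 7, and slot 1 with total expected clicks 40.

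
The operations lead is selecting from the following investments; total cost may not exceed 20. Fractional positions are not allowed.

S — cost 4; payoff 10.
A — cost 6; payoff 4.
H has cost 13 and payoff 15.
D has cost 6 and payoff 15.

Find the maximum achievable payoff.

30

Take H and D: cost 13 + 6 = 19 ≤ 20, payoff 15 + 15 = 30.
No other feasible combination does better.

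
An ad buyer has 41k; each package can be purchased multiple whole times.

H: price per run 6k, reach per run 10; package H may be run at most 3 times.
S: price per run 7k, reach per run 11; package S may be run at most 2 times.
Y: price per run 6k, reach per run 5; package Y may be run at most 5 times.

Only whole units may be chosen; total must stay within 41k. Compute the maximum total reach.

57

This is a bounded integer knapsack.
2×H, 2×S, and 2×Y: price 38 ≤ 41, reach 2·10 + 2·11 + 2·5 = 52.
3×H, 2×S, and 1×Y: price 38 ≤ 41, reach 3·10 + 2·11 + 1·5 = 57.
Best is 57.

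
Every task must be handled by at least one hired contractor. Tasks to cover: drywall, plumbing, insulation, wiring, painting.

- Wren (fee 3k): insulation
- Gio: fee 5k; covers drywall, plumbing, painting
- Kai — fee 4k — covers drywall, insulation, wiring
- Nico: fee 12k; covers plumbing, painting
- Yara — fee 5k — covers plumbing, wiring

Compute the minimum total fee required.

9

Choose Gio and Kai: together they cover drywall, plumbing, insulation, wiring, painting — every task.
Total fee: 5 + 4 = 9.
No cover costs less than 9.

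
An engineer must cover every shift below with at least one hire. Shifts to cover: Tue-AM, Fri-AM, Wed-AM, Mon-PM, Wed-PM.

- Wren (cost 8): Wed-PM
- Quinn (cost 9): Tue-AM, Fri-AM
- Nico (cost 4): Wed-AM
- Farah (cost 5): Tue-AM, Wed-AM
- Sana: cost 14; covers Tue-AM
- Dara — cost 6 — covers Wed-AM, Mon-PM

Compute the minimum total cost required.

23

This is an integer covering problem.
Choose Wren, Quinn, and Dara: together they cover Tue-AM, Fri-AM, Wed-AM, Mon-PM, Wed-PM — every shift.
Total cost: 8 + 9 + 6 = 23.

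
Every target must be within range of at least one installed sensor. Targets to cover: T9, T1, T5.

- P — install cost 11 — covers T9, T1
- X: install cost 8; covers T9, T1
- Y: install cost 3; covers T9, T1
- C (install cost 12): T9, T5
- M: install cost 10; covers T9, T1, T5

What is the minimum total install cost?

M alone covers T9, T1, T5 — every target.
Total install cost: 10.

10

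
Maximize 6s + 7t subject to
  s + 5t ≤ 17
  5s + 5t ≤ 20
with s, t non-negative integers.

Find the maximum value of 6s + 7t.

27

The continuous relaxation peaks at (0.75, 3.25) with value 27.25; rounding to a feasible lattice point costs some objective.
(s,t)=(1,3): 1·1+5·3=16≤17, 5·1+5·3=20≤20, objective 27.
(s,t)=(2,2): 1·2+5·2=12≤17, 5·2+5·2=20≤20, objective 26.
The best lattice point is (1,3), giving 27.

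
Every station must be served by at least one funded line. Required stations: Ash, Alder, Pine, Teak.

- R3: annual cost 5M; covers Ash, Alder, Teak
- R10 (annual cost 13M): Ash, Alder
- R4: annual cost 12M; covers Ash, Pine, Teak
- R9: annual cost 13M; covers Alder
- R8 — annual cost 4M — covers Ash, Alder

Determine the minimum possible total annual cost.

16

Choose R4 and R8: together they cover Ash, Alder, Pine, Teak — every station.
Total annual cost: 12 + 4 = 16.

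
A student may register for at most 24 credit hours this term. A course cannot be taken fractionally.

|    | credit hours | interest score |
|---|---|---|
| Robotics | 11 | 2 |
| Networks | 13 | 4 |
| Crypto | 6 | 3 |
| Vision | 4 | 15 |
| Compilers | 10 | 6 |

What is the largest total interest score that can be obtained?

This is an integer program with binary decision variables.
Take Crypto, Vision, and Compilers: credit hours 6 + 4 + 10 = 20 ≤ 24, interest score 3 + 15 + 6 = 24.
No other feasible combination does better.

24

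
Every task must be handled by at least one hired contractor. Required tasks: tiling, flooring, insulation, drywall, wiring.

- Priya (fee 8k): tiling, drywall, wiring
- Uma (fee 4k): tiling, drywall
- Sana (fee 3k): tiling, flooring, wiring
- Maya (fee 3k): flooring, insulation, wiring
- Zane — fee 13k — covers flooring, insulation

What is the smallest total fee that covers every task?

7

The greedy cost-per-new-task heuristic would pick Sana, Maya, and Uma for 10, but a cheaper cover exists.
Choose Uma and Maya: together they cover tiling, flooring, insulation, drywall, wiring — every task.
Total fee: 4 + 3 = 7.
No cover costs less than 7.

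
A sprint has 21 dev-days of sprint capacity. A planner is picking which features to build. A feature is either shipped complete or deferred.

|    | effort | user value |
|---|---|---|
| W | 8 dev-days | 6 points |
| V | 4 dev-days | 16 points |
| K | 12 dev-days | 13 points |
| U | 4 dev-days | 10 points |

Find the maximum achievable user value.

Allowing fractional choices, the relaxed optimum would be about 39.8, but features are indivisible.
V + K: effort 4 + 12 = 16 ≤ 21, user value 16 + 13 = 29.
V + K + U: effort 4 + 12 + 4 = 20 ≤ 21, user value 16 + 13 + 10 = 39.
W + V + U: effort 8 + 4 + 4 = 16 ≤ 21, user value 6 + 16 + 10 = 32.
Best is V, K, and U with total user value 39.

39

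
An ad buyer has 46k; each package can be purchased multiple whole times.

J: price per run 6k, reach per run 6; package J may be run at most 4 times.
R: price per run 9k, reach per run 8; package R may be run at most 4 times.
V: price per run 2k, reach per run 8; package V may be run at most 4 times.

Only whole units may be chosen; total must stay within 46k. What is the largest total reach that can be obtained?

66

4×R and 4×V: price 44 ≤ 46, reach 4·8 + 4·8 = 64.
3×J, 2×R, and 4×V: price 44 ≤ 46, reach 3·6 + 2·8 + 4·8 = 66.
Best is 66.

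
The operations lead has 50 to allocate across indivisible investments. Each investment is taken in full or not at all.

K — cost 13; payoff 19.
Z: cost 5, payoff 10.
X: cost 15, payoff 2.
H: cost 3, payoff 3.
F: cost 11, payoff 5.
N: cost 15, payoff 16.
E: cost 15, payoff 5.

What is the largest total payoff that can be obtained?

This is a 0-1 knapsack instance.
Take K, Z, H, F, and N: cost 13 + 5 + 3 + 11 + 15 = 47 ≤ 50, payoff 19 + 10 + 3 + 5 + 16 = 53.
No other feasible combination does better.

53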